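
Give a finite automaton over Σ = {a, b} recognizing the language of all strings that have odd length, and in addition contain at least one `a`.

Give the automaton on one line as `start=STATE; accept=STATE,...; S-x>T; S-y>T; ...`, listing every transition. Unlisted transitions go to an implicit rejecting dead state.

start=q0; accept=q1; q0-a>q1; q0-b>q2; q1-a>q3; q1-b>q3; q2-a>q3; q2-b>q0; q3-a>q1; q3-b>q1

Build one automaton per condition and run them in lockstep. One (2 states) tracks the input length modulo 2; the other (3 states) tracks the count of `a`s, saturating at 2. Each combined state is a pair, one component from each; accept when both components accept. Minimizing collapses redundant product states.
4 states suffice.
        a   b  
>  q0   q1  q2 
 * q1   q3  q3 
   q2   q3  q0 
   q3   q1  q1 
(> = start, * = accepting)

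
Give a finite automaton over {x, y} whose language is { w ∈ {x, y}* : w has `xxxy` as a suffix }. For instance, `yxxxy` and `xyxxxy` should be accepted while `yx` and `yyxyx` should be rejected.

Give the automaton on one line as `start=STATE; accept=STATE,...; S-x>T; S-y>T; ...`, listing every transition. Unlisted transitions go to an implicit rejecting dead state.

Let each state record the length of the longest suffix of the input read so far that is also a prefix of `xxxy`. q1 means the last symbol is `x`; q2 means the last 2 symbols are `xx`; q3 means the last 3 symbols are `xxx`; q4 means the last 4 symbols are `xxxy`. Accept only at q4, where the string currently ends in `xxxy`.
        x   y  
>  q0   q1  q0 
   q1   q2  q0 
   q2   q3  q0 
   q3   q3  q4 
 * q4   q1  q0 
(> = start, * = accepting)

start=q0; accept=q4; q0-x>q1; q0-y>q0; q1-x>q2; q1-y>q0; q2-x>q3; q2-y>q0; q3-x>q3; q3-y>q4; q4-x>q1; q4-y>q0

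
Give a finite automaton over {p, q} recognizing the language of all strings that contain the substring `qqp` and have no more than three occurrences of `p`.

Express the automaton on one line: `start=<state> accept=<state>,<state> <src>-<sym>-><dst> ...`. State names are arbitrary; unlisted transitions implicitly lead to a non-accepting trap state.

Run two small machines in parallel and take their product. The first has 4 states tracking whether and how much of `qqp` has been seen; the second has 5 states tracking the count of `p`s, saturating at 4. A product state is a pair (one from each), accepting exactly when both do. Equivalent product states are then merged.
13 states suffice.
          p    q  
>  s0     s1   s2 
   s1     s3   s4 
   s2     s1   s5 
   s3     s6   s7 
   s4     s3   s8 
   s5     s9   s5 
   s6     s6   s6 
   s7     s6  s10 
   s8    s11   s8 
 * s9    s11   s9 
   s10   s12  s10 
 * s11   s12  s11 
 * s12    s6  s12 
(> = start, * = accepting)

start=s0 accept=s9,s11,s12 s0-p->s1 s0-q->s2 s1-p->s3 s1-q->s4 s2-p->s1 s2-q->s5 s3-p->s6 s3-q->s7 s4-p->s3 s4-q->s8 s5-p->s9 s5-q->s5 s6-p->s6 s6-q->s6 s7-p->s6 s7-q->s10 s8-p->s11 s8-q->s8 s9-p->s11 s9-q->s9 s10-p->s12 s10-q->s10 s11-p->s12 s11-q->s11 s12-p->s6 s12-q->s12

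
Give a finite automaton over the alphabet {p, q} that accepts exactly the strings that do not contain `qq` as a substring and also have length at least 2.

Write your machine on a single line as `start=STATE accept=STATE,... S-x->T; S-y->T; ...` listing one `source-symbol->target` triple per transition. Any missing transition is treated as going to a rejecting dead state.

start=s0; accept=s3,s4,s6,s7; s0-p->s1; s0-q->s2; s1-p->s3; s1-q->s4; s2-p->s3; s2-q->s5; s3-p->s6; s3-q->s7; s4-p->s6; s4-q->s8; s5-p->s8; s5-q->s8; s6-p->s6; s6-q->s7; s7-p->s6; s7-q->s8; s8-p->s8; s8-q->s8

Handle the two conditions separately and then intersect. One (3 states) tracks partial matches of the forbidden pattern `qq`; the other (4 states) tracks the input length, saturating at 3. Each combined state is a pair, one component from each; accept when both components accept.
9 states suffice.
        p   q  
>  s0   s1  s2 
   s1   s3  s4 
   s2   s3  s5 
 * s3   s6  s7 
 * s4   s6  s8 
   s5   s8  s8 
 * s6   s6  s7 
 * s7   s6  s8 
   s8   s8  s8 
(> = start, * = accepting)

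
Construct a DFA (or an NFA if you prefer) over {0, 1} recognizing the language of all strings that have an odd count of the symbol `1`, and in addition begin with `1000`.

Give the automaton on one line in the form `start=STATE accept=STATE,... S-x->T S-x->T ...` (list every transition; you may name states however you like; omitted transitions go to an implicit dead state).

start=S0 accept=S5 S0-0->S1 S0-1->S2 S1-0->S1 S1-1->S1 S2-0->S3 S2-1->S1 S3-0->S4 S3-1->S1 S4-0->S5 S4-1->S1 S5-0->S5 S5-1->S6 S6-0->S6 S6-1->S5

Handle the two conditions separately and then intersect. One (2 states) tracks the count of `1`s modulo 2; the other (6 states) tracks whether the input so far still matches the prefix `1000`. Each combined state is a pair, one component from each; accept when both components accept. Minimizing collapses redundant product states.
7 states suffice.
        0   1  
>  S0   S1  S2 
   S1   S1  S1 
   S2   S3  S1 
   S3   S4  S1 
   S4   S5  S1 
 * S5   S5  S6 
   S6   S6  S5 
(> = start, * = accepting)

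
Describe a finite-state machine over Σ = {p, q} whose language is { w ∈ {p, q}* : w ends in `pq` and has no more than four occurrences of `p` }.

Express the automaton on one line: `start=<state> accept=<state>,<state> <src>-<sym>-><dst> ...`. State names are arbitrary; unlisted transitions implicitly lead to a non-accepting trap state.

start=S0 accept=S3,S5,S8,S11 S0-p->S1 S0-q->S0 S1-p->S2 S1-q->S3 S2-p->S4 S2-q->S5 S3-p->S2 S3-q->S6 S4-p->S7 S4-q->S8 S5-p->S4 S5-q->S9 S6-p->S2 S6-q->S6 S7-p->S10 S7-q->S11 S8-p->S7 S8-q->S12 S9-p->S4 S9-q->S9 S10-p->S10 S10-q->S10 S11-p->S10 S11-q->S10 S12-p->S7 S12-q->S12

Run two small machines in parallel and take their product. The first has 3 states tracking how much of the suffix `pq` has currently been matched; the second has 6 states tracking the count of `p`s, saturating at 5. A product state is a pair (one from each), accepting exactly when both do. Equivalent product states are then merged.
          p    q  
>  S0     S1   S0 
   S1     S2   S3 
   S2     S4   S5 
 * S3     S2   S6 
   S4     S7   S8 
 * S5     S4   S9 
   S6     S2   S6 
   S7    S10  S11 
 * S8     S7  S12 
   S9     S4   S9 
   S10   S10  S10 
 * S11   S10  S10 
   S12    S7  S12 
(> = start, * = accepting)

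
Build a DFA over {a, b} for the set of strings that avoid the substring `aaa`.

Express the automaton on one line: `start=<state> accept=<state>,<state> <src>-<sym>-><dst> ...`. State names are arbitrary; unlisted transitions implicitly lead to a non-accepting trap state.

This is the complement of 'contains `aaa`'. Use the same substring-matching states — q0 through q3 holding how much of `aaa` has just been matched — but flip the accepting set: everything except the trap q3 accepts.
        a   b  
>* q0   q1  q0 
 * q1   q2  q0 
 * q2   q3  q0 
   q3   q3  q3 
(> = start, * = accepting)

start=q0 accept=q0,q1,q2 q0-a->q1 q0-b->q0 q1-a->q2 q1-b->q0 q2-a->q3 q2-b->q0 q3-a->q3 q3-b->q3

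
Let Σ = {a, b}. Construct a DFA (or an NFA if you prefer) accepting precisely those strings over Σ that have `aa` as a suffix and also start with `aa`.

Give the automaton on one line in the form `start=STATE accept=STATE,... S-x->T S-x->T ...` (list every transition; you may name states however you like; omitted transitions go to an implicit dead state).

start=S0 accept=S3 S0-a->S1 S0-b->S2 S1-a->S3 S1-b->S2 S2-a->S2 S2-b->S2 S3-a->S3 S3-b->S4 S4-a->S5 S4-b->S4 S5-a->S3 S5-b->S4

Run two small machines in parallel and take their product. The first has 3 states tracking how much of the suffix `aa` has currently been matched; the second has 4 states tracking whether the input so far still matches the prefix `aa`. A product state is a pair (one from each), accepting exactly when both do. Minimizing collapses redundant product states.
6 states suffice.
        a   b  
>  S0   S1  S2 
   S1   S3  S2 
   S2   S2  S2 
 * S3   S3  S4 
   S4   S5  S4 
   S5   S3  S4 
(> = start, * = accepting)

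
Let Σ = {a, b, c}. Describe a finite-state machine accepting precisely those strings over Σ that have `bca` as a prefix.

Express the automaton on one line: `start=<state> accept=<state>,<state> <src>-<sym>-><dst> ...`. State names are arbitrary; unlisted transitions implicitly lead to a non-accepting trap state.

start=q0 accept=q3 q0-a->q4 q0-b->q1 q0-c->q4 q1-a->q4 q1-b->q4 q1-c->q2 q2-a->q3 q2-b->q4 q2-c->q4 q3-a->q3 q3-b->q3 q3-c->q3 q4-a->q4 q4-b->q4 q4-c->q4

Check the first 3 symbols one by one: q0 through q2 record how many have matched `bca` so far; any wrong symbol goes to the dead state q4. After all 3 match we enter the accepting sink q3.
With 5 states:
        a   b   c  
>  q0   q4  q1  q4 
   q1   q4  q4  q2 
   q2   q3  q4  q4 
 * q3   q3  q3  q3 
   q4   q4  q4  q4 
(> = start, * = accepting)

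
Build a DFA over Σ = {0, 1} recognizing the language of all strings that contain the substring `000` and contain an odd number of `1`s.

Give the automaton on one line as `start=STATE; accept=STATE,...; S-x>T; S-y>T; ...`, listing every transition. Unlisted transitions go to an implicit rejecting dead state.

start=q0; accept=q7; q0-0>q1; q0-1>q2; q1-0>q3; q1-1>q2; q2-0>q4; q2-1>q0; q3-0>q5; q3-1>q2; q4-0>q6; q4-1>q0; q5-0>q5; q5-1>q7; q6-0>q7; q6-1>q0; q7-0>q7; q7-1>q5

Build one automaton per condition and run them in lockstep. The first has 4 states tracking whether and how much of `000` has been seen; the second has 2 states tracking the count of `1`s modulo 2. A product state is a pair (one from each), accepting exactly when both do.
8 states suffice.
        0   1  
>  q0   q1  q2 
   q1   q3  q2 
   q2   q4  q0 
   q3   q5  q2 
   q4   q6  q0 
   q5   q5  q7 
   q6   q7  q0 
 * q7   q7  q5 
(> = start, * = accepting)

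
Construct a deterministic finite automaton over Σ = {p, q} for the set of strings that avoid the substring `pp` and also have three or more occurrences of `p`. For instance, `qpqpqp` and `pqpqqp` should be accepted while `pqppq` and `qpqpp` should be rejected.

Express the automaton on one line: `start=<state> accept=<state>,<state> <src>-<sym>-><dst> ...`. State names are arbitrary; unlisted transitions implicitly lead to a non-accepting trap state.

Run two small machines in parallel and take their product. One (3 states) tracks partial matches of the forbidden pattern `pp`; the other (5 states) tracks the count of `p`s, saturating at 4. Each combined state is a pair, one component from each; accept when both components accept. After merging equivalent states the machine shrinks.
An 8-state machine:
       p  q 
>  A   B  A 
   B   C  D 
   C   C  C 
   D   E  D 
   E   C  F 
   F   G  F 
 * G   C  H 
 * H   G  H 
(> = start, * = accepting)

start=A accept=G,H A-p->B A-q->A B-p->C B-q->D C-p->C C-q->C D-p->E D-q->D E-p->C E-q->F F-p->G F-q->F G-p->C G-q->H H-p->G H-q->H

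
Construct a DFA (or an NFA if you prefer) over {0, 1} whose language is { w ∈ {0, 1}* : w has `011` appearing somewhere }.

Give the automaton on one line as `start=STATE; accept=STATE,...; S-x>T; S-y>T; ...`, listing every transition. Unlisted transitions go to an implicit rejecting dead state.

States s0..s2 record the length of the longest prefix of `011` that matches the current input suffix. Reaching s3 means `011` has been seen, and we stay there forever. Accept from s3.
4 states suffice.
        0   1  
>  s0   s1  s0 
   s1   s1  s2 
   s2   s1  s3 
 * s3   s3  s3 
(> = start, * = accepting)

start=s0; accept=s3; s0-0>s1; s0-1>s0; s1-0>s1; s1-1>s2; s2-0>s1; s2-1>s3; s3-0>s3; s3-1>s3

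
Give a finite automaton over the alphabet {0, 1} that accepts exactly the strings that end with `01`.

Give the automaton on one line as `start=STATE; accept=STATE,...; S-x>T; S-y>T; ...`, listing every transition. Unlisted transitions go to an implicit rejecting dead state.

Let each state record the length of the longest suffix of the input read so far that is also a prefix of `01`. S1 means the last symbol is `0`; S2 means the last 2 symbols are `01`. Accept only at S2, where the string currently ends in `01`.
With 3 states:
        0   1  
>  S0   S1  S0 
   S1   S1  S2 
 * S2   S1  S0 
(> = start, * = accepting)

start=S0; accept=S2; S0-0>S1; S0-1>S0; S1-0>S1; S1-1>S2; S2-0>S1; S2-1>S0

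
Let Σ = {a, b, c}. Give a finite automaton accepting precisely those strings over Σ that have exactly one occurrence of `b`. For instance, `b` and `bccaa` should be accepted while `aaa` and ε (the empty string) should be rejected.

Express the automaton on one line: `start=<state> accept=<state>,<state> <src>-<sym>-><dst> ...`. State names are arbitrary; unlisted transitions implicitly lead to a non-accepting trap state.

Count `b`s, saturating at 2: state q0 means no `b` yet, q1 means one `b` seen, q2 means more than one. Each `b` increments (capped at q2); other symbols loop. Accept from {q1}.
3 states suffice.
        a   b   c  
>  q0   q0  q1  q0 
 * q1   q1  q2  q1 
   q2   q2  q2  q2 
(> = start, * = accepting)

start=q0 accept=q1 q0-a->q0 q0-b->q1 q0-c->q0 q1-a->q1 q1-b->q2 q1-c->q1 q2-a->q2 q2-b->q2 q2-c->q2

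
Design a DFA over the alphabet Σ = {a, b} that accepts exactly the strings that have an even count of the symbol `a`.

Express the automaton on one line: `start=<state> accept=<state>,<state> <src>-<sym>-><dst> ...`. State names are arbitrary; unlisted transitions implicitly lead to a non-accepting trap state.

The only thing that matters is how many `a`s have appeared, reduced mod 2. Use one state per residue: S0 for 0, …, S1 for 1. Reading `a` moves to the next residue; anything else stays put. S0 is accepting.
2 states suffice.
        a   b  
>* S0   S1  S0 
   S1   S0  S1 
(> = start, * = accepting)

start=S0 accept=S0 S0-a->S1 S0-b->S0 S1-a->S0 S1-b->S1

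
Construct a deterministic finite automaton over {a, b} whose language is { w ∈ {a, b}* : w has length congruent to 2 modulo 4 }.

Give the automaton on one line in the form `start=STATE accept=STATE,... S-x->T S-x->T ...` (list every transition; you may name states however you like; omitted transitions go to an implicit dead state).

start=q0 accept=q2 q0-a->q1 q0-b->q1 q1-a->q2 q1-b->q2 q2-a->q3 q2-b->q3 q3-a->q0 q3-b->q0

Only the length mod 4 matters, so use a 4-cycle: from any state, every input symbol moves to the next state, wrapping q3 back to q0. Mark q2 accepting.
        a   b  
>  q0   q1  q1 
   q1   q2  q2 
 * q2   q3  q3 
   q3   q0  q0 
(> = start, * = accepting)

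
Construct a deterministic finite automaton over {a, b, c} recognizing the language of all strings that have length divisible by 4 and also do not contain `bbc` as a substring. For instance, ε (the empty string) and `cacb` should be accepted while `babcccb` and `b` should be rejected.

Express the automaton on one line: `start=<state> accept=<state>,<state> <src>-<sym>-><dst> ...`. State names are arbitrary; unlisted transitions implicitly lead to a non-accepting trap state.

Build one automaton per condition and run them in lockstep. The first has 4 states tracking the input length modulo 4; the second has 4 states tracking partial matches of the forbidden pattern `bbc`. A product state is a pair (one from each), accepting exactly when both do.
          a    b    c  
>* q0     q1   q2   q1 
   q1     q3   q4   q3 
   q2     q3   q5   q3 
   q3     q6   q7   q6 
   q4     q6   q8   q6 
   q5     q6   q8   q9 
   q6     q0  q10   q0 
   q7     q0  q11   q0 
   q8     q0  q11  q12 
   q9    q12  q12  q12 
 * q10    q1  q13   q1 
 * q11    q1  q13  q14 
   q12   q14  q14  q14 
   q13    q3   q5  q15 
   q14   q15  q15  q15 
   q15    q9   q9   q9 
(> = start, * = accepting)

start=q0 accept=q0,q10,q11 q0-a->q1 q0-b->q2 q0-c->q1 q1-a->q3 q1-b->q4 q1-c->q3 q2-a->q3 q2-b->q5 q2-c->q3 q3-a->q6 q3-b->q7 q3-c->q6 q4-a->q6 q4-b->q8 q4-c->q6 q5-a->q6 q5-b->q8 q5-c->q9 q6-a->q0 q6-b->q10 q6-c->q0 q7-a->q0 q7-b->q11 q7-c->q0 q8-a->q0 q8-b->q11 q8-c->q12 q9-a->q12 q9-b->q12 q9-c->q12 q10-a->q1 q10-b->q13 q10-c->q1 q11-a->q1 q11-b->q13 q11-c->q14 q12-a->q14 q12-b->q14 q12-c->q14 q13-a->q3 q13-b->q5 q13-c->q15 q14-a->q15 q14-b->q15 q14-c->q15 q15-a->q9 q15-b->q9 q15-c->q9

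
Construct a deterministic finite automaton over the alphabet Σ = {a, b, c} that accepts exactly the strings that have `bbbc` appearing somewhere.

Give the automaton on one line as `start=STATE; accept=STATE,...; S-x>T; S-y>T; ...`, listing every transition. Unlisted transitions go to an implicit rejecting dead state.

start=S0; accept=S4; S0-a>S0; S0-b>S1; S0-c>S0; S1-a>S0; S1-b>S2; S1-c>S0; S2-a>S0; S2-b>S3; S2-c>S0; S3-a>S0; S3-b>S3; S3-c>S4; S4-a>S4; S4-b>S4; S4-c>S4

States S0..S3 record the length of the longest prefix of `bbbc` that matches the current input suffix. Reaching S4 means `bbbc` has been seen, and we stay there forever. Accept from S4.
With 5 states:
        a   b   c  
>  S0   S0  S1  S0 
   S1   S0  S2  S0 
   S2   S0  S3  S0 
   S3   S0  S3  S4 
 * S4   S4  S4  S4 
(> = start, * = accepting)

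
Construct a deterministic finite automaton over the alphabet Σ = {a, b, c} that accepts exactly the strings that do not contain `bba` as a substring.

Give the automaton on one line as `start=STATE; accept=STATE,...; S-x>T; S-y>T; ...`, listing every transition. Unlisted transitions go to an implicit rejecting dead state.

start=q0; accept=q0,q1,q2; q0-a>q0; q0-b>q1; q0-c>q0; q1-a>q0; q1-b>q2; q1-c>q0; q2-a>q3; q2-b>q2; q2-c>q0; q3-a>q3; q3-b>q3; q3-c>q3

Track partial matches of the forbidden pattern `bba`. State q3 is a dead state reached once `bba` has occurred; every other state accepts. q0 means no part of `bba` is currently matched.
A 4-state machine:
        a   b   c  
>* q0   q0  q1  q0 
 * q1   q0  q2  q0 
 * q2   q3  q2  q0 
   q3   q3  q3  q3 
(> = start, * = accepting)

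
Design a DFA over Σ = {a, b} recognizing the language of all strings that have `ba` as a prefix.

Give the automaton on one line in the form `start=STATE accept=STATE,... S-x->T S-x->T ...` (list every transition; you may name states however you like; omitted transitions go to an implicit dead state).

Check the first 2 symbols one by one: q0 through q1 record how many have matched `ba` so far; any wrong symbol goes to the dead state q3. After all 2 match we enter the accepting sink q2.
With 4 states:
        a   b  
>  q0   q3  q1 
   q1   q2  q3 
 * q2   q2  q2 
   q3   q3  q3 
(> = start, * = accepting)

start=q0 accept=q2 q0-a->q3 q0-b->q1 q1-a->q2 q1-b->q3 q2-a->q2 q2-b->q2 q3-a->q3 q3-b->q3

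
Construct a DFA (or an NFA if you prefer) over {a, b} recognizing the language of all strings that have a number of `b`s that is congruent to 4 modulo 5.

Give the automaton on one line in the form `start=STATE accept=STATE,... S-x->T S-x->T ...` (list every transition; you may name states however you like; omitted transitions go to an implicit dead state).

start=q0 accept=q4 q0-a->q0 q0-b->q1 q1-a->q1 q1-b->q2 q2-a->q2 q2-b->q3 q3-a->q3 q3-b->q4 q4-a->q4 q4-b->q0

The only thing that matters is how many `b`s have appeared, reduced mod 5. Use one state per residue: q0 for 0, …, q4 for 4. Reading `b` moves to the next residue; anything else stays put. q4 is accepting.
        a   b  
>  q0   q0  q1 
   q1   q1  q2 
   q2   q2  q3 
   q3   q3  q4 
 * q4   q4  q0 
(> = start, * = accepting)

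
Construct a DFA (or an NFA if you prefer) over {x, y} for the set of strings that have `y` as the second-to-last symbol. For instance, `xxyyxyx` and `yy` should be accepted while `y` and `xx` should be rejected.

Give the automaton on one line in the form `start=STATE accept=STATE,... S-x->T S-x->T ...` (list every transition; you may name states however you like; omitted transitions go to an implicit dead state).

Because acceptance depends on a position counted from the end, the machine has to buffer the most recent 2 symbols. Make each state the string of the last up-to-2 symbols read; on input `x` shift the window left and append `x`. Accept when the buffered window has length 2 and begins with `y`.
A 7-state machine:
        x   y  
>  q0   q1  q2 
   q1   q3  q4 
   q2   q5  q6 
   q3   q3  q4 
   q4   q5  q6 
 * q5   q3  q4 
 * q6   q5  q6 
(> = start, * = accepting)

start=q0 accept=q5,q6 q0-x->q1 q0-y->q2 q1-x->q3 q1-y->q4 q2-x->q5 q2-y->q6 q3-x->q3 q3-y->q4 q4-x->q5 q4-y->q6 q5-x->q3 q5-y->q4 q6-x->q5 q6-y->q6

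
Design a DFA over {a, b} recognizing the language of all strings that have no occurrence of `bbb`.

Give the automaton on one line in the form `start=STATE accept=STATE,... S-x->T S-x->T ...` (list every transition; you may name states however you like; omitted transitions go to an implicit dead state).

This is the complement of 'contains `bbb`'. Use the same substring-matching states — s0 through s3 holding how much of `bbb` has just been matched — but flip the accepting set: everything except the trap s3 accepts.
4 states suffice.
        a   b  
>* s0   s0  s1 
 * s1   s0  s2 
 * s2   s0  s3 
   s3   s3  s3 
(> = start, * = accepting)

start=s0 accept=s0,s1,s2 s0-a->s0 s0-b->s1 s1-a->s0 s1-b->s2 s2-a->s0 s2-b->s3 s3-a->s3 s3-b->s3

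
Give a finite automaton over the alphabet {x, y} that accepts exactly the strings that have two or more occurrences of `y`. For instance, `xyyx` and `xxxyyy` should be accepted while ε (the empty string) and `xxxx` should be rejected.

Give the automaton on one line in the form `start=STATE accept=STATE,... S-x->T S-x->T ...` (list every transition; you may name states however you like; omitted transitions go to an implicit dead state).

Only the number of `y`s matters, and only up to 3. Make a chain S0 → S1 → S2 → S3 advanced by each `y` (with S3 absorbing); every other symbol self-loops. The accepting set is {S2, S3}.
With 4 states:
        x   y  
>  S0   S0  S1 
   S1   S1  S2 
 * S2   S2  S3 
 * S3   S3  S3 
(> = start, * = accepting)

start=S0 accept=S2,S3 S0-x->S0 S0-y->S1 S1-x->S1 S1-y->S2 S2-x->S2 S2-y->S3 S3-x->S3 S3-y->S3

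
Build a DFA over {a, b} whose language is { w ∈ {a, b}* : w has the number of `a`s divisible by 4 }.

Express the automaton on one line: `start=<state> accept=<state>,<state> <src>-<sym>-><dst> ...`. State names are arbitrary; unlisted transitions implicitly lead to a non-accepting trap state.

The only thing that matters is how many `a`s have appeared, reduced mod 4. Use one state per residue: s0 for 0, …, s3 for 3. Reading `a` moves to the next residue; anything else stays put. s0 is accepting.
With 4 states:
        a   b  
>* s0   s1  s0 
   s1   s2  s1 
   s2   s3  s2 
   s3   s0  s3 
(> = start, * = accepting)

start=s0 accept=s0 s0-a->s1 s0-b->s0 s1-a->s2 s1-b->s1 s2-a->s3 s2-b->s2 s3-a->s0 s3-b->s3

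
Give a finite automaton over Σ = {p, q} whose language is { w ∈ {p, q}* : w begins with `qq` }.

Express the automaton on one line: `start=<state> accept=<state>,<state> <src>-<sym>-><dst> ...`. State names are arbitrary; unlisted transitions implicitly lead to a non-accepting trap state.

Check the first 2 symbols one by one: S0 through S1 record how many have matched `qq` so far; any wrong symbol goes to the dead state S3. After all 2 match we enter the accepting sink S2.
        p   q  
>  S0   S3  S1 
   S1   S3  S2 
 * S2   S2  S2 
   S3   S3  S3 
(> = start, * = accepting)

start=S0 accept=S2 S0-p->S3 S0-q->S1 S1-p->S3 S1-q->S2 S2-p->S2 S2-q->S2 S3-p->S3 S3-q->S3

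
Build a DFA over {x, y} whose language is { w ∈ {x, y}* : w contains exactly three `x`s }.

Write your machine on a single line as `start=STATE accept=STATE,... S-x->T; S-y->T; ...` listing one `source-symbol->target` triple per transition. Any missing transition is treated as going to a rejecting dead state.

start=q0; accept=q3; q0-x->q1; q0-y->q0; q1-x->q2; q1-y->q1; q2-x->q3; q2-y->q2; q3-x->q4; q3-y->q3; q4-x->q4; q4-y->q4

Count `x`s, saturating at 4: states q0 through q3 mean 0 through 3 `x`s seen; q4 means more than 3. Each `x` increments (capped at q4); other symbols loop. Accept from {q3}.
        x   y  
>  q0   q1  q0 
   q1   q2  q1 
   q2   q3  q2 
 * q3   q4  q3 
   q4   q4  q4 
(> = start, * = accepting)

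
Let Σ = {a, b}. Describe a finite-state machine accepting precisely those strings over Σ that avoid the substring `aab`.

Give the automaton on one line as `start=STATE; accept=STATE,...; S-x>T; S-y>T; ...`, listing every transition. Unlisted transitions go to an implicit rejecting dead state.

start=q0; accept=q0,q1,q2; q0-a>q1; q0-b>q0; q1-a>q2; q1-b>q0; q2-a>q2; q2-b>q3; q3-a>q3; q3-b>q3

Track partial matches of the forbidden pattern `aab`. State q3 is a dead state reached once `aab` has occurred; every other state accepts. q0 means no part of `aab` is currently matched.
4 states suffice.
        a   b  
>* q0   q1  q0 
 * q1   q2  q0 
 * q2   q2  q3 
   q3   q3  q3 
(> = start, * = accepting)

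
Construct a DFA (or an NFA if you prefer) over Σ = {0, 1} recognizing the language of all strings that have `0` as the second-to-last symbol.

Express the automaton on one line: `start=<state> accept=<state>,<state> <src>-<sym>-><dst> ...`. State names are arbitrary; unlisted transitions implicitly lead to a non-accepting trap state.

A DFA must remember the last 2 symbols (since which symbol is second-to-last isn't known until the input ends). Use one state per possible window of the last ≤2 symbols; accept from those whose window starts with `0`.
7 states suffice.
        0   1  
>  q0   q1  q2 
   q1   q3  q4 
   q2   q5  q6 
 * q3   q3  q4 
 * q4   q5  q6 
   q5   q3  q4 
   q6   q5  q6 
(> = start, * = accepting)

start=q0 accept=q3,q4 q0-0->q1 q0-1->q2 q1-0->q3 q1-1->q4 q2-0->q5 q2-1->q6 q3-0->q3 q3-1->q4 q4-0->q5 q4-1->q6 q5-0->q3 q5-1->q4 q6-0->q5 q6-1->q6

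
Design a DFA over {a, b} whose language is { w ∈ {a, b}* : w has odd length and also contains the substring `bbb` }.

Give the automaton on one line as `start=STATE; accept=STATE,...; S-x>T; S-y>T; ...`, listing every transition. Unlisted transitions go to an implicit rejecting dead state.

Build one automaton per condition and run them in lockstep. One (2 states) tracks the input length modulo 2; the other (4 states) tracks whether and how much of `bbb` has been seen. Each combined state is a pair, one component from each; accept when both components accept.
        a   b  
>  q0   q1  q2 
   q1   q0  q3 
   q2   q0  q4 
   q3   q1  q5 
   q4   q1  q6 
   q5   q0  q7 
 * q6   q7  q7 
   q7   q6  q6 
(> = start, * = accepting)

start=q0; accept=q6; q0-a>q1; q0-b>q2; q1-a>q0; q1-b>q3; q2-a>q0; q2-b>q4; q3-a>q1; q3-b>q5; q4-a>q1; q4-b>q6; q5-a>q0; q5-b>q7; q6-a>q7; q6-b>q7; q7-a>q6; q7-b>q6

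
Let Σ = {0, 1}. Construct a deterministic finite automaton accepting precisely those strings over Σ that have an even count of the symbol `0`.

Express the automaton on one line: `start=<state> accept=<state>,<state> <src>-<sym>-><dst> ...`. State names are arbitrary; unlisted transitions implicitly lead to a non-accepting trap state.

start=q0 accept=q0 q0-0->q1 q0-1->q0 q1-0->q0 q1-1->q1

The only thing that matters is how many `0`s have appeared, reduced mod 2. Use one state per residue: q0 for 0, …, q1 for 1. Reading `0` moves to the next residue; anything else stays put. q0 is accepting.
A 2-state machine:
        0   1  
>* q0   q1  q0 
   q1   q0  q1 
(> = start, * = accepting)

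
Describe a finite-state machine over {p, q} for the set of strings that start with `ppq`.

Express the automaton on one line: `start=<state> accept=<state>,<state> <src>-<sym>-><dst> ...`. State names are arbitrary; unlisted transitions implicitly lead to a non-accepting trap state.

start=s0 accept=s3 s0-p->s1 s0-q->s4 s1-p->s2 s1-q->s4 s2-p->s4 s2-q->s3 s3-p->s3 s3-q->s3 s4-p->s4 s4-q->s4

Walk along `ppq` while the input agrees: from s0 take `p` to s1, and so on. Any deviation drops to the rejecting sink s4. Once s3 is reached the prefix is confirmed and every continuation is accepted.
A 5-state machine:
        p   q  
>  s0   s1  s4 
   s1   s2  s4 
   s2   s4  s3 
 * s3   s3  s3 
   s4   s4  s4 
(> = start, * = accepting)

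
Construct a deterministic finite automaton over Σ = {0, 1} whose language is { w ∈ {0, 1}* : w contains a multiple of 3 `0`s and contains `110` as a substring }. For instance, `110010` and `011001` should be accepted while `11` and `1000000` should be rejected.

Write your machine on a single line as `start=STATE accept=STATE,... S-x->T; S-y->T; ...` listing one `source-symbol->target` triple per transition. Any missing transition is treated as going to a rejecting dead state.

start=q0; accept=q9; q0-0->q1; q0-1->q2; q1-0->q3; q1-1->q4; q2-0->q1; q2-1->q5; q3-0->q0; q3-1->q6; q4-0->q3; q4-1->q7; q5-0->q7; q5-1->q5; q6-0->q0; q6-1->q8; q7-0->q8; q7-1->q7; q8-0->q9; q8-1->q8; q9-0->q7; q9-1->q9

Handle the two conditions separately and then intersect. One (3 states) tracks the count of `0`s modulo 3; the other (4 states) tracks whether and how much of `110` has been seen. Each combined state is a pair, one component from each; accept when both components accept. Equivalent product states are then merged.
        0   1  
>  q0   q1  q2 
   q1   q3  q4 
   q2   q1  q5 
   q3   q0  q6 
   q4   q3  q7 
   q5   q7  q5 
   q6   q0  q8 
   q7   q8  q7 
   q8   q9  q8 
 * q9   q7  q9 
(> = start, * = accepting)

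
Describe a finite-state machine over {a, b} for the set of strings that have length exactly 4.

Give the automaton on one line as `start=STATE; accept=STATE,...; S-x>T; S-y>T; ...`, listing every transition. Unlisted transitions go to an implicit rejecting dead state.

start=S0; accept=S4; S0-a>S1; S0-b>S1; S1-a>S2; S1-b>S2; S2-a>S3; S2-b>S3; S3-a>S4; S3-b>S4; S4-a>S5; S4-b>S5; S5-a>S5; S5-b>S5

Count input length up to 5: every symbol moves from S0 toward S5, which means 'more than 4' and absorbs. Accept from {S4}.
With 6 states:
        a   b  
>  S0   S1  S1 
   S1   S2  S2 
   S2   S3  S3 
   S3   S4  S4 
 * S4   S5  S5 
   S5   S5  S5 
(> = start, * = accepting)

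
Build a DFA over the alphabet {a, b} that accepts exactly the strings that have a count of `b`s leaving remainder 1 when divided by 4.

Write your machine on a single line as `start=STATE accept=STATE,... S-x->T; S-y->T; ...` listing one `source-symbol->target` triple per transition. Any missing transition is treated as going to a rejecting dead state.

Keep the running count of `b`s modulo 4: each `b` advances along the cycle S0 → S1 → S2 → S3 → S0 while other symbols loop. Accept at S1.
        a   b  
>  S0   S0  S1 
 * S1   S1  S2 
   S2   S2  S3 
   S3   S3  S0 
(> = start, * = accepting)

start=S0; accept=S1; S0-a->S0; S0-b->S1; S1-a->S1; S1-b->S2; S2-a->S2; S2-b->S3; S3-a->S3; S3-b->S0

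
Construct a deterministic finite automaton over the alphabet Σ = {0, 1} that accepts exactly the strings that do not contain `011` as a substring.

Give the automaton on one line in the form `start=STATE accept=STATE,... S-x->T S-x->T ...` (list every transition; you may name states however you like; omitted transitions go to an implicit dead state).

start=S0 accept=S0,S1,S2 S0-0->S1 S0-1->S0 S1-0->S1 S1-1->S2 S2-0->S1 S2-1->S3 S3-0->S3 S3-1->S3

This is the complement of 'contains `011`'. Use the same substring-matching states — S0 through S3 holding how much of `011` has just been matched — but flip the accepting set: everything except the trap S3 accepts.
A 4-state machine:
        0   1  
>* S0   S1  S0 
 * S1   S1  S2 
 * S2   S1  S3 
   S3   S3  S3 
(> = start, * = accepting)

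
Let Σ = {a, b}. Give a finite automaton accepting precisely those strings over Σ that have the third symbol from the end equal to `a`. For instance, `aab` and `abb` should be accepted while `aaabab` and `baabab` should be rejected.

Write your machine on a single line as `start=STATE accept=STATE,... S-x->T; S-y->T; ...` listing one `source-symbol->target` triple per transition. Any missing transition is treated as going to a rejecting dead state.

Because acceptance depends on a position counted from the end, the machine has to buffer the most recent 3 symbols. Make each state the string of the last up-to-3 symbols read; on input `x` shift the window left and append `x`. Accept when the buffered window has length 3 and begins with `a`.
With 15 states:
          a    b  
>  q0     q1   q2 
   q1     q3   q4 
   q2     q5   q6 
   q3     q7   q8 
   q4     q9  q10 
   q5    q11  q12 
   q6    q13  q14 
 * q7     q7   q8 
 * q8     q9  q10 
 * q9    q11  q12 
 * q10   q13  q14 
   q11    q7   q8 
   q12    q9  q10 
   q13   q11  q12 
   q14   q13  q14 
(> = start, * = accepting)

start=q0; accept=q7,q8,q9,q10; q0-a->q1; q0-b->q2; q1-a->q3; q1-b->q4; q2-a->q5; q2-b->q6; q3-a->q7; q3-b->q8; q4-a->q9; q4-b->q10; q5-a->q11; q5-b->q12; q6-a->q13; q6-b->q14; q7-a->q7; q7-b->q8; q8-a->q9; q8-b->q10; q9-a->q11; q9-b->q12; q10-a->q13; q10-b->q14; q11-a->q7; q11-b->q8; q12-a->q9; q12-b->q10; q13-a->q11; q13-b->q12; q14-a->q13; q14-b->q14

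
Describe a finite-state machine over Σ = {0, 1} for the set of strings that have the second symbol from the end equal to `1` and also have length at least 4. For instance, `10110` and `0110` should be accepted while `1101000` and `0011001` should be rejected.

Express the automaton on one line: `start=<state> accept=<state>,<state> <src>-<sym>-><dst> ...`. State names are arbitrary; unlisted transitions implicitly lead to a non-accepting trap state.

Build one automaton per condition and run them in lockstep. The first has 7 states tracking the last 2 symbols read; the second has 6 states tracking the input length, saturating at 5. A product state is a pair (one from each), accepting exactly when both do.
With 19 states:
          0    1  
>  q0     q1   q2 
   q1     q3   q4 
   q2     q5   q6 
   q3     q7   q8 
   q4     q9  q10 
   q5     q7   q8 
   q6     q9  q10 
   q7    q11  q12 
   q8    q13  q14 
   q9    q11  q12 
   q10   q13  q14 
   q11   q15  q16 
   q12   q17  q18 
 * q13   q15  q16 
 * q14   q17  q18 
   q15   q15  q16 
   q16   q17  q18 
 * q17   q15  q16 
 * q18   q17  q18 
(> = start, * = accepting)

start=q0 accept=q13,q14,q17,q18 q0-0->q1 q0-1->q2 q1-0->q3 q1-1->q4 q2-0->q5 q2-1->q6 q3-0->q7 q3-1->q8 q4-0->q9 q4-1->q10 q5-0->q7 q5-1->q8 q6-0->q9 q6-1->q10 q7-0->q11 q7-1->q12 q8-0->q13 q8-1->q14 q9-0->q11 q9-1->q12 q10-0->q13 q10-1->q14 q11-0->q15 q11-1->q16 q12-0->q17 q12-1->q18 q13-0->q15 q13-1->q16 q14-0->q17 q14-1->q18 q15-0->q15 q15-1->q16 q16-0->q17 q16-1->q18 q17-0->q15 q17-1->q16 q18-0->q17 q18-1->q18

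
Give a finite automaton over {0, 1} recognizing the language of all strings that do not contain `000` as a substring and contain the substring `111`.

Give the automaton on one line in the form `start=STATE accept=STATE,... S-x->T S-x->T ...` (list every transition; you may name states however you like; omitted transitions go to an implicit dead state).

Run two small machines in parallel and take their product. The first has 4 states tracking partial matches of the forbidden pattern `000`; the second has 4 states tracking whether and how much of `111` has been seen. A product state is a pair (one from each), accepting exactly when both do.
A 12-state machine:
          0    1  
>  S0     S1   S2 
   S1     S3   S2 
   S2     S1   S4 
   S3     S5   S2 
   S4     S1   S6 
   S5     S5   S7 
 * S6     S8   S6 
   S7     S5   S9 
 * S8    S10   S6 
   S9     S5  S11 
 * S10   S11   S6 
   S11   S11  S11 
(> = start, * = accepting)

start=S0 accept=S6,S8,S10 S0-0->S1 S0-1->S2 S1-0->S3 S1-1->S2 S2-0->S1 S2-1->S4 S3-0->S5 S3-1->S2 S4-0->S1 S4-1->S6 S5-0->S5 S5-1->S7 S6-0->S8 S6-1->S6 S7-0->S5 S7-1->S9 S8-0->S10 S8-1->S6 S9-0->S5 S9-1->S11 S10-0->S11 S10-1->S6 S11-0->S11 S11-1->S11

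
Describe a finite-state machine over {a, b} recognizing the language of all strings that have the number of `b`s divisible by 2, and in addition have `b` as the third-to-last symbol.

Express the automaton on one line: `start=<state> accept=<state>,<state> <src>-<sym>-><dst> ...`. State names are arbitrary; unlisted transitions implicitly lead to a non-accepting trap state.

Handle the two conditions separately and then intersect. One (2 states) tracks the count of `b`s modulo 2; the other (15 states) tracks the last 3 symbols read. Each combined state is a pair, one component from each; accept when both components accept.
          a    b  
>  S0     S1   S2 
   S1     S3   S4 
   S2     S5   S6 
   S3     S7   S8 
   S4     S9  S10 
   S5    S11  S12 
   S6    S13  S14 
   S7     S7   S8 
   S8     S9  S10 
   S9    S11  S12 
   S10   S13  S14 
   S11   S15  S16 
 * S12   S17  S18 
 * S13   S19  S20 
   S14   S21  S22 
   S15   S15  S16 
   S16   S17  S18 
   S17   S19  S20 
   S18   S21  S22 
 * S19    S7   S8 
   S20    S9  S10 
   S21   S11  S12 
 * S22   S13  S14 
(> = start, * = accepting)

start=S0 accept=S12,S13,S19,S22 S0-a->S1 S0-b->S2 S1-a->S3 S1-b->S4 S2-a->S5 S2-b->S6 S3-a->S7 S3-b->S8 S4-a->S9 S4-b->S10 S5-a->S11 S5-b->S12 S6-a->S13 S6-b->S14 S7-a->S7 S7-b->S8 S8-a->S9 S8-b->S10 S9-a->S11 S9-b->S12 S10-a->S13 S10-b->S14 S11-a->S15 S11-b->S16 S12-a->S17 S12-b->S18 S13-a->S19 S13-b->S20 S14-a->S21 S14-b->S22 S15-a->S15 S15-b->S16 S16-a->S17 S16-b->S18 S17-a->S19 S17-b->S20 S18-a->S21 S18-b->S22 S19-a->S7 S19-b->S8 S20-a->S9 S20-b->S10 S21-a->S11 S21-b->S12 S22-a->S13 S22-b->S14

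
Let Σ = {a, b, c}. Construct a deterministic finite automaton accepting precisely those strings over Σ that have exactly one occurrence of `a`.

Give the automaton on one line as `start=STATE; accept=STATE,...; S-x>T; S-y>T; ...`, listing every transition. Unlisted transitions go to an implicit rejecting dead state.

Count `a`s, saturating at 2: state s0 means no `a` yet, s1 means one `a` seen, s2 means more than one. Each `a` increments (capped at s2); other symbols loop. Accept from {s1}.
3 states suffice.
        a   b   c  
>  s0   s1  s0  s0 
 * s1   s2  s1  s1 
   s2   s2  s2  s2 
(> = start, * = accepting)

start=s0; accept=s1; s0-a>s1; s0-b>s0; s0-c>s0; s1-a>s2; s1-b>s1; s1-c>s1; s2-a>s2; s2-b>s2; s2-c>s2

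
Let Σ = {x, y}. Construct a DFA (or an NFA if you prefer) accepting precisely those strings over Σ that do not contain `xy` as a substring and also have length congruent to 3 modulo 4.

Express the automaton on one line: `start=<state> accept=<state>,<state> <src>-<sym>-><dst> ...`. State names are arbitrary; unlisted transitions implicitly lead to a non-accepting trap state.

start=A accept=G,H A-x->B A-y->C B-x->D B-y->E C-x->D C-y->F D-x->G D-y->E E-x->E E-y->E F-x->G F-y->H G-x->I G-y->E H-x->I H-y->A I-x->B I-y->E

Build one automaton per condition and run them in lockstep. The first has 3 states tracking partial matches of the forbidden pattern `xy`; the second has 4 states tracking the input length modulo 4. A product state is a pair (one from each), accepting exactly when both do. Minimizing collapses redundant product states.
A 9-state machine:
       x  y 
>  A   B  C 
   B   D  E 
   C   D  F 
   D   G  E 
   E   E  E 
   F   G  H 
 * G   I  E 
 * H   I  A 
   I   B  E 
(> = start, * = accepting)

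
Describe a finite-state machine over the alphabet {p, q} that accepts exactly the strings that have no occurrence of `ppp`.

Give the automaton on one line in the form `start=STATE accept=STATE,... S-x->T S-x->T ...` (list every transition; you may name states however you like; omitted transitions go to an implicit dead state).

Track partial matches of the forbidden pattern `ppp`. State s3 is a dead state reached once `ppp` has occurred; every other state accepts. s0 means no part of `ppp` is currently matched.
With 4 states:
        p   q  
>* s0   s1  s0 
 * s1   s2  s0 
 * s2   s3  s0 
   s3   s3  s3 
(> = start, * = accepting)

start=s0 accept=s0,s1,s2 s0-p->s1 s0-q->s0 s1-p->s2 s1-q->s0 s2-p->s3 s2-q->s0 s3-p->s3 s3-q->s3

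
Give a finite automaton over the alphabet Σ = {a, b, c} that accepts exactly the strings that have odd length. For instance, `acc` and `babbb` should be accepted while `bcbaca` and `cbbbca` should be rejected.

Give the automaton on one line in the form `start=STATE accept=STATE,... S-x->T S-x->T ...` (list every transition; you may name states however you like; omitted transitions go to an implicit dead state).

start=S0 accept=S1 S0-a->S1 S0-b->S1 S0-c->S1 S1-a->S0 S1-b->S0 S1-c->S0

Only the length mod 2 matters, so use a 2-cycle: from any state, every input symbol moves to the next state, wrapping S1 back to S0. Mark S1 accepting.
A 2-state machine:
        a   b   c  
>  S0   S1  S1  S1 
 * S1   S0  S0  S0 
(> = start, * = accepting)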